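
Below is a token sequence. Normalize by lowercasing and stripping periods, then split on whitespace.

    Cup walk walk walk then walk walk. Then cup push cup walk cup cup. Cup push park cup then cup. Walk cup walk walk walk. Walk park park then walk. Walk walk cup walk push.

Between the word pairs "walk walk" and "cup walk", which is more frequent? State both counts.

"walk walk" (8 vs 5)

"walk walk": 8 occurrences
"cup walk": 5 occurrences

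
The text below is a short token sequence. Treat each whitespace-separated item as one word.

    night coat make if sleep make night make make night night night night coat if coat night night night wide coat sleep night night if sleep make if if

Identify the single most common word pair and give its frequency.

Bigram frequencies (highest first):
  night night: 6
  night coat: 2
  make if: 2
  if sleep: 2
  sleep make: 2
  make night: 2
  … (12 more, each ≤ 1)

"night night", 6 times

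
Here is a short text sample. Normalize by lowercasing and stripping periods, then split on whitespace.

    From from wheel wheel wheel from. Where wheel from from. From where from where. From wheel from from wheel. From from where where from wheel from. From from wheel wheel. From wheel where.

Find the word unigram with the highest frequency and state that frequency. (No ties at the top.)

Unigram frequencies (highest first):
  from: 17
  wheel: 10
  where: 6

"from", 17 times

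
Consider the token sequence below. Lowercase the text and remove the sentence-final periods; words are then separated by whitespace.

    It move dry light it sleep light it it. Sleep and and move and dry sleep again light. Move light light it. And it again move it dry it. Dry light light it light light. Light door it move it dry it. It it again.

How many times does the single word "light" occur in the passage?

Scanning the 45 tokens for "light":
  position 4: light
  position 7: light
  position 18: light
  position 20: light
  position 21: light
  position 31: light
  position 32: light
  position 34: light
  position 35: light
  position 36: light

10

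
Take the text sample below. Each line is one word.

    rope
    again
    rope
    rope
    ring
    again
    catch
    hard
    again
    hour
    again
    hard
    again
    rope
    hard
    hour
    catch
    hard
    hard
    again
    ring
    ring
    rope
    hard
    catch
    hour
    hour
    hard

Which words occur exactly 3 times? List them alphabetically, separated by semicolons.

Unigram counts meeting the condition (exactly 3 times):
  catch: 3
  ring: 3

catch; ring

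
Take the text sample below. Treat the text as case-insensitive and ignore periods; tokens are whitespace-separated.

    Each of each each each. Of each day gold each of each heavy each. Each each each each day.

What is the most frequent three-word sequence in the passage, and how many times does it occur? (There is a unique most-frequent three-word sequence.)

Trigram frequencies (highest first):
  each each each: 4
  each of each: 3
  of each each: 1
  each each of: 1
  of each day: 1
  each day gold: 1
  … (6 more, each ≤ 1)

"each each each", 4 times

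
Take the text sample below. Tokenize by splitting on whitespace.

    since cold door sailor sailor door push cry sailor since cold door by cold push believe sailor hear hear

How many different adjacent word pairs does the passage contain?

16

19 tokens → 18 bigram windows in total.
Repeated bigrams (each contributes count−1 duplicates):
  cold door: 2
  since cold: 2
2 duplicate windows → 18 − 2 = 16 distinct.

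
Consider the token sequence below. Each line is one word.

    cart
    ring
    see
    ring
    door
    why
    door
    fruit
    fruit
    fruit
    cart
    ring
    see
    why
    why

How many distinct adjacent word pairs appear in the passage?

11

15 tokens → 14 bigram windows in total.
Repeated bigrams (each contributes count−1 duplicates):
  cart ring: 2
  fruit fruit: 2
  ring see: 2
3 duplicate windows → 14 − 3 = 11 distinct.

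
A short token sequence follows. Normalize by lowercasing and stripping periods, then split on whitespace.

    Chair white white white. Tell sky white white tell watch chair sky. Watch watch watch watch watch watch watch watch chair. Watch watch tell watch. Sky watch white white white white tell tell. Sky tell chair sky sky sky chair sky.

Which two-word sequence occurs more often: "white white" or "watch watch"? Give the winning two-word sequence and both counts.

"watch watch" (8 vs 6)

"white white": 6 occurrences
"watch watch": 8 occurrences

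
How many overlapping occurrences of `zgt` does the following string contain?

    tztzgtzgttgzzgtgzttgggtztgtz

Sliding a length-3 window over the 28 characters (26 positions):
  position 4–6: zgt
  position 7–9: zgt
  position 13–15: zgt

3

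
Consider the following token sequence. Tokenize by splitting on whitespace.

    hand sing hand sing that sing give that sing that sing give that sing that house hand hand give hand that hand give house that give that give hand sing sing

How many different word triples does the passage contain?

31 tokens → 29 trigram windows in total.
Repeated trigrams (each contributes count−1 duplicates):
  give that sing: 2
  sing give that: 2
  sing that sing: 2
  that sing give: 2
  that sing that: 2
5 duplicate windows → 29 − 5 = 24 distinct.

24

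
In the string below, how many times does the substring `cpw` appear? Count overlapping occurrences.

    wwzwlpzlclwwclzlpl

0

Sliding a length-3 window over the 18 characters (16 positions):
  (no match at any position)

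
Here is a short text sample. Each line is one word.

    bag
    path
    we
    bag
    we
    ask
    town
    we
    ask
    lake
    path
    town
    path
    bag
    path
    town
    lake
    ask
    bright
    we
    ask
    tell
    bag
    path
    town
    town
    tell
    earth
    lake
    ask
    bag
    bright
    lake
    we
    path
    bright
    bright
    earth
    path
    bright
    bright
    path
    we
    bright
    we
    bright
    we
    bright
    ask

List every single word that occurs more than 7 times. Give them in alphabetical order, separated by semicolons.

Unigram counts meeting the condition (more than 7 times):
  bright: 9
  path: 8
  we: 8

bright; path; we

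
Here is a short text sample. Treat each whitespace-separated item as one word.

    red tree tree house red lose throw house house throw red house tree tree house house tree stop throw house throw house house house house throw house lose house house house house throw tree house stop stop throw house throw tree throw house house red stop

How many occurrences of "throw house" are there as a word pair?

Scanning the 45 overlapping bigram windows for "throw house":
  position 7–8: throw house
  position 19–20: throw house
  position 21–22: throw house
  position 26–27: throw house
  position 38–39: throw house
  position 42–43: throw house

6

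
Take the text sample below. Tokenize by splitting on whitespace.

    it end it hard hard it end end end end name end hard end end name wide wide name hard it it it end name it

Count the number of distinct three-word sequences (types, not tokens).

22

26 tokens → 24 trigram windows in total.
Repeated trigrams (each contributes count−1 duplicates):
  end end end: 2
  end end name: 2
2 duplicate windows → 24 − 2 = 22 distinct.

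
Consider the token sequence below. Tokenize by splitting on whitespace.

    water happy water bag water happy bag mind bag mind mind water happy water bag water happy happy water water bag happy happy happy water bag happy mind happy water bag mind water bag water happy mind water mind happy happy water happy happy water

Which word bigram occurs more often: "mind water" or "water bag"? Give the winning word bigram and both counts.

"mind water": 3 occurrences
"water bag": 6 occurrences

"water bag" (6 vs 3)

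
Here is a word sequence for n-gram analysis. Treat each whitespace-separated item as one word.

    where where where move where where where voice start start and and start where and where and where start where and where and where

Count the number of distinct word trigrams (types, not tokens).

24 tokens → 22 trigram windows in total.
Repeated trigrams (each contributes count−1 duplicates):
  where and where: 4
  and where and: 2
  start where and: 2
  where where where: 2
6 duplicate windows → 22 − 6 = 16 distinct.

16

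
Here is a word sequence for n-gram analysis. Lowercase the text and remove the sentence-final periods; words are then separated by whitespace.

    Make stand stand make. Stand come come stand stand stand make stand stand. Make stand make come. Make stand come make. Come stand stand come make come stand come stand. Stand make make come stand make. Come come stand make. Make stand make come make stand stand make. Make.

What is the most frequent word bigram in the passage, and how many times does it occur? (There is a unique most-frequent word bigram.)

Bigram frequencies (highest first):
  stand make: 9
  make stand: 7
  stand stand: 7
  come stand: 6
  make come: 6
  stand come: 4
  … (3 more, each ≤ 4)

"stand make", 9 times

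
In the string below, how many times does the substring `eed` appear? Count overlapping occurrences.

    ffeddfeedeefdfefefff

1

Sliding a length-3 window over the 20 characters (18 positions):
  position 7–9: eed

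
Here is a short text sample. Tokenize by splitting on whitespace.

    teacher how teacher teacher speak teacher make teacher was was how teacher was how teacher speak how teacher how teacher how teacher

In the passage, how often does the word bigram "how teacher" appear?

Scanning the 21 overlapping bigram windows for "how teacher":
  position 2–3: how teacher
  position 11–12: how teacher
  position 14–15: how teacher
  position 17–18: how teacher
  position 19–20: how teacher
  position 21–22: how teacher

6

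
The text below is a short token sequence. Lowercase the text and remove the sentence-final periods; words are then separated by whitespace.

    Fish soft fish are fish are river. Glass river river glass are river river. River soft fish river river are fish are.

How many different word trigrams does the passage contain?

19

22 tokens → 20 trigram windows in total.
Repeated trigrams (each contributes count−1 duplicates):
  are fish are: 2
1 duplicate windows → 20 − 1 = 19 distinct.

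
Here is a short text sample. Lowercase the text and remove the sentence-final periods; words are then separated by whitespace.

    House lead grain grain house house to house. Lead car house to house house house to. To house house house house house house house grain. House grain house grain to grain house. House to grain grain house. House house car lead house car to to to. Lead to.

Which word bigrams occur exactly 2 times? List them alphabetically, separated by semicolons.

grain grain; house car; house lead; to grain

Bigram counts meeting the condition (exactly 2 times):
  grain grain: 2
  house car: 2
  house lead: 2
  to grain: 2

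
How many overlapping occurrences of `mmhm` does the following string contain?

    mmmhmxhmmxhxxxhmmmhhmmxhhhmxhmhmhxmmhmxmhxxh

2

Sliding a length-4 window over the 44 characters (41 positions):
  position 2–5: mmhm
  position 35–38: mmhm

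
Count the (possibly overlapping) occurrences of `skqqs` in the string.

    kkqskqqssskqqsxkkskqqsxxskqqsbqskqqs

Sliding a length-5 window over the 36 characters (32 positions):
  position 4–8: skqqs
  position 10–14: skqqs
  position 18–22: skqqs
  position 25–29: skqqs
  position 32–36: skqqs

5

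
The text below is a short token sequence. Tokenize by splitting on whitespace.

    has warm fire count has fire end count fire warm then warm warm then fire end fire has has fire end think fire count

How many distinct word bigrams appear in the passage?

24 tokens → 23 bigram windows in total.
Repeated bigrams (each contributes count−1 duplicates):
  fire end: 3
  fire count: 2
  has fire: 2
  warm then: 2
5 duplicate windows → 23 − 5 = 18 distinct.

18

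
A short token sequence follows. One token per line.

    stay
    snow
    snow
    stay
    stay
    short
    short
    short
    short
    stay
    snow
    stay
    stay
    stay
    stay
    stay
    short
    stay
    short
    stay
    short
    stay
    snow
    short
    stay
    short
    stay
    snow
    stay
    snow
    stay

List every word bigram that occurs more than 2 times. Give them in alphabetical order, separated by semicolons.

short short; short stay; snow stay; stay short; stay snow; stay stay

Bigram counts meeting the condition (more than 2 times):
  short short: 3
  short stay: 6
  snow stay: 4
  stay short: 5
  stay snow: 5
  stay stay: 5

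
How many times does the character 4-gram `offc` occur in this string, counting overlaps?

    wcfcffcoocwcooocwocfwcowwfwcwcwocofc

Sliding a length-4 window over the 36 characters (33 positions):
  (no match at any position)

0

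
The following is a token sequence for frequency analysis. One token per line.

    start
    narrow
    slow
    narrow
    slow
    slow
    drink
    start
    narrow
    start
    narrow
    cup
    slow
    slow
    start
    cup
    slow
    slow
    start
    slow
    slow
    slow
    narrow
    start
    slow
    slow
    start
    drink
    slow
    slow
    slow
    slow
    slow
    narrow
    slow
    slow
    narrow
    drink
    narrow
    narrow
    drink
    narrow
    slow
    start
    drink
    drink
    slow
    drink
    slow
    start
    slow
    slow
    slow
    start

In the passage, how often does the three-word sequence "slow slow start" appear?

4

Scanning the 52 overlapping trigram windows for "slow slow start":
  position 13–15: slow slow start
  position 17–19: slow slow start
  position 25–27: slow slow start
  position 52–54: slow slow start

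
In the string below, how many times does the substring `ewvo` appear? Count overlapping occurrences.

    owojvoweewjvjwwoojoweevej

0

Sliding a length-4 window over the 25 characters (22 positions):
  (no match at any position)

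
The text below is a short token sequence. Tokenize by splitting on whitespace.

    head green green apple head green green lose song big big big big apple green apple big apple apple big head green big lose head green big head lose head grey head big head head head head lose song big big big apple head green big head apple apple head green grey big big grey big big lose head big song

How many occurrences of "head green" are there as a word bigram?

Scanning the 60 overlapping bigram windows for "head green":
  position 1–2: head green
  position 5–6: head green
  position 21–22: head green
  position 25–26: head green
  position 44–45: head green
  position 50–51: head green

6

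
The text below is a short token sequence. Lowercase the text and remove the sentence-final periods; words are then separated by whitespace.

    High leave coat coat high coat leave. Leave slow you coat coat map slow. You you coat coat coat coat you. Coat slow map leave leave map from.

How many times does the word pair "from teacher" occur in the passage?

Scanning the 27 overlapping bigram windows for "from teacher":
  (none found)

0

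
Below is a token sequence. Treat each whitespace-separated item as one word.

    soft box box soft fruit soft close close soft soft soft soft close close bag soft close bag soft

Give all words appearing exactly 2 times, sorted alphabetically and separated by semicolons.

bag; box

Unigram counts meeting the condition (exactly 2 times):
  bag: 2
  box: 2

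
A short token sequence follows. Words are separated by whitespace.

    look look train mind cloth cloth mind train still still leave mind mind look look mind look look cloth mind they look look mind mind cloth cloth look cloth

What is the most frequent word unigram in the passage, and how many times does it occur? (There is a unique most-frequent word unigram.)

Unigram frequencies (highest first):
  look: 9
  mind: 8
  cloth: 6
  train: 2
  still: 2
  leave: 1
  … (1 more, each ≤ 1)

"look", 9 times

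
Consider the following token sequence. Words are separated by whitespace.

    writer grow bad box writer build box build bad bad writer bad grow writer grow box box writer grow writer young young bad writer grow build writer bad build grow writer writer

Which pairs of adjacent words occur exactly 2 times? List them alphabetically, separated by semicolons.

Bigram counts meeting the condition (exactly 2 times):
  bad writer: 2
  box writer: 2
  writer bad: 2

bad writer; box writer; writer bad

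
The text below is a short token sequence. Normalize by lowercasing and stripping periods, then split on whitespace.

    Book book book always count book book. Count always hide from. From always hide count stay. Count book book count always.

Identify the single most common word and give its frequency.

"book", 7 times

Unigram frequencies (highest first):
  book: 7
  count: 5
  always: 4
  hide: 2
  from: 2
  stay: 1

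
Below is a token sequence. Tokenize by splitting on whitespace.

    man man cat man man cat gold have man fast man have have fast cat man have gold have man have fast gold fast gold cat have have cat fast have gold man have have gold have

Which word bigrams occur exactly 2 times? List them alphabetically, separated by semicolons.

Bigram counts meeting the condition (exactly 2 times):
  cat man: 2
  fast gold: 2
  have fast: 2
  have man: 2
  man cat: 2
  man man: 2

cat man; fast gold; have fast; have man; man cat; man man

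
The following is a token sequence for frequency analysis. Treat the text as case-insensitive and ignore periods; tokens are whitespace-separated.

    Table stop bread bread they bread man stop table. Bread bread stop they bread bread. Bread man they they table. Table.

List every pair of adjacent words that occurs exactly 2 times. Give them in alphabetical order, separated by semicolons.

bread man; they bread

Bigram counts meeting the condition (exactly 2 times):
  bread man: 2
  they bread: 2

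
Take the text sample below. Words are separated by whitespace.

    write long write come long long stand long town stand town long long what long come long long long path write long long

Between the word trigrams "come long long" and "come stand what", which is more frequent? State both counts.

"come long long": 2 occurrences
"come stand what": 0 occurrences

"come long long" (2 vs 0)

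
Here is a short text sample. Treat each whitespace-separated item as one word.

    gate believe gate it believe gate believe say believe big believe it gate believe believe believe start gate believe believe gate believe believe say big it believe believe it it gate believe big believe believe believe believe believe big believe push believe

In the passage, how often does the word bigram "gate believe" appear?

Scanning the 41 overlapping bigram windows for "gate believe":
  position 1–2: gate believe
  position 6–7: gate believe
  position 13–14: gate believe
  position 18–19: gate believe
  position 21–22: gate believe
  position 31–32: gate believe

6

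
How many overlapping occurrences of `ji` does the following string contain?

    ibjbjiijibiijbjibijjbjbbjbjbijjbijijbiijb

Sliding a length-2 window over the 41 characters (40 positions):
  position 5–6: ji
  position 8–9: ji
  position 15–16: ji
  position 34–35: ji

4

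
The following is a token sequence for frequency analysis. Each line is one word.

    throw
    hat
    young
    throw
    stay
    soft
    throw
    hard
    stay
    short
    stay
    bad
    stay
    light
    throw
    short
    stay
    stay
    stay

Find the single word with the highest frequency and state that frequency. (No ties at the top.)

"stay", 7 times

Unigram frequencies (highest first):
  stay: 7
  throw: 4
  short: 2
  hat: 1
  young: 1
  soft: 1
  … (3 more, each ≤ 1)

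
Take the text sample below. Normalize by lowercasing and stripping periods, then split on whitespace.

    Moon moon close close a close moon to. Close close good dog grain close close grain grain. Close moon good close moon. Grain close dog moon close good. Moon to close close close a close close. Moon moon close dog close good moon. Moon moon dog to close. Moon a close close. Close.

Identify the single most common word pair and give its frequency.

"close close", 8 times

Bigram frequencies (highest first):
  close close: 8
  close moon: 5
  moon moon: 4
  moon close: 3
  a close: 3
  to close: 3
  … (18 more, each ≤ 3)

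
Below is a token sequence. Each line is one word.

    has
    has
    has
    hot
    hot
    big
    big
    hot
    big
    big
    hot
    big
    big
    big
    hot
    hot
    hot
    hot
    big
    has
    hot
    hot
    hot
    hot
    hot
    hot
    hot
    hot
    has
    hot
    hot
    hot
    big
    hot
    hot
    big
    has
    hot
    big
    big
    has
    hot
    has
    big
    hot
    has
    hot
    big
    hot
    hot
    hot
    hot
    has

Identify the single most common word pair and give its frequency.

Bigram frequencies (highest first):
  hot hot: 17
  hot big: 8
  has hot: 6
  big hot: 6
  big big: 5
  hot has: 4
  … (3 more, each ≤ 3)

"hot hot", 17 times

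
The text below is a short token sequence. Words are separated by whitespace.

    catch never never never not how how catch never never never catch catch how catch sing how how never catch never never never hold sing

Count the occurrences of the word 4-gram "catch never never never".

Scanning the 22 overlapping 4-gram windows for "catch never never never":
  position 1–4: catch never never never
  position 8–11: catch never never never
  position 20–23: catch never never never

3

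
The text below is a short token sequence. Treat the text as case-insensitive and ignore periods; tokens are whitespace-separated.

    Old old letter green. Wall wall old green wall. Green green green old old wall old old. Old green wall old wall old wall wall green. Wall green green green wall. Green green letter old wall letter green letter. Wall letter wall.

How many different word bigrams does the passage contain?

42 tokens → 41 bigram windows in total.
Repeated bigrams (each contributes count−1 duplicates):
  green green: 5
  green wall: 5
  old old: 4
  old wall: 4
  wall green: 4
  wall old: 4
  green letter: 2
  letter green: 2
  … (4 more repeated)
26 duplicate windows → 41 − 26 = 15 distinct.

15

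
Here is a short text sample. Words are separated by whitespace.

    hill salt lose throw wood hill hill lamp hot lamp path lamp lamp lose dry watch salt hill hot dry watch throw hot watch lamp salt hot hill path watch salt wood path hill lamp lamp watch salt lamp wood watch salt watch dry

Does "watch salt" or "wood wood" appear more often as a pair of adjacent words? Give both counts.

"watch salt": 4 occurrences
"wood wood": 0 occurrences

"watch salt" (4 vs 0)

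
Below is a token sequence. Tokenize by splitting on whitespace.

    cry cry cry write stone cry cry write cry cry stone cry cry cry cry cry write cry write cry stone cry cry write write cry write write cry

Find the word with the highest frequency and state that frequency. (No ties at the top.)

Unigram frequencies (highest first):
  cry: 18
  write: 8
  stone: 3

"cry", 18 times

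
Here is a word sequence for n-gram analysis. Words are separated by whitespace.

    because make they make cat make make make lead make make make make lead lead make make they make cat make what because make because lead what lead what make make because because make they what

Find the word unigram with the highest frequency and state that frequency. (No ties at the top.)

"make", 17 times

Unigram frequencies (highest first):
  make: 17
  because: 5
  lead: 5
  what: 4
  they: 3
  cat: 2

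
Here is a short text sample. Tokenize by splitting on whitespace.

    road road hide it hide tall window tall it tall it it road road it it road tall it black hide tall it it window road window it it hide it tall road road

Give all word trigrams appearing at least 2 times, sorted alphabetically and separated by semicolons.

Trigram counts meeting the condition (at least 2 times):
  it it road: 2
  tall it it: 2

it it road; tall it it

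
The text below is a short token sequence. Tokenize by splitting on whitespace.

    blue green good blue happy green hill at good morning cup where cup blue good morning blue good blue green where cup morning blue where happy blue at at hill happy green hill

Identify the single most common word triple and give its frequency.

"happy green hill", 2 times

Trigram frequencies (highest first):
  happy green hill: 2
  blue green good: 1
  green good blue: 1
  good blue happy: 1
  blue happy green: 1
  green hill at: 1
  … (24 more, each ≤ 1)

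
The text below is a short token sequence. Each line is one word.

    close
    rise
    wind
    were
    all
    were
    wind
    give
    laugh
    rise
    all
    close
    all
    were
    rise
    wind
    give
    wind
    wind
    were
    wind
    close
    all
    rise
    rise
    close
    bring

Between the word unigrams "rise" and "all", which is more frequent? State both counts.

"rise" (5 vs 4)

"rise": 5 occurrences
"all": 4 occurrences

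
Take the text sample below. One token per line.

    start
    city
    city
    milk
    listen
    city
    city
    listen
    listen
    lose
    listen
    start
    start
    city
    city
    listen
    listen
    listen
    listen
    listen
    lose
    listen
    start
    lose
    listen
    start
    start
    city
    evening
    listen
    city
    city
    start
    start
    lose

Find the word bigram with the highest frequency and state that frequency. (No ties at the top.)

"listen listen", 5 times

Bigram frequencies (highest first):
  listen listen: 5
  city city: 4
  start city: 3
  lose listen: 3
  listen start: 3
  start start: 3
  … (9 more, each ≤ 2)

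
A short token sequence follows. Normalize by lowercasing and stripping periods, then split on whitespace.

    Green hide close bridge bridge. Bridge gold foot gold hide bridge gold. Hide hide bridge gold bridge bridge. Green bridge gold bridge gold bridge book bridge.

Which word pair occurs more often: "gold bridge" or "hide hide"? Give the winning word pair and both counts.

"gold bridge" (3 vs 1)

"gold bridge": 3 occurrences
"hide hide": 1 occurrence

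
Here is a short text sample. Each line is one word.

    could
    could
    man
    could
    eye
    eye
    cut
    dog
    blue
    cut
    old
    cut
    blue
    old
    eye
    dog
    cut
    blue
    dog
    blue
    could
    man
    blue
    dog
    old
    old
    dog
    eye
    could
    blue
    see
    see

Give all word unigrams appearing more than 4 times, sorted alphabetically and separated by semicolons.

blue; could; dog

Unigram counts meeting the condition (more than 4 times):
  blue: 6
  could: 5
  dog: 5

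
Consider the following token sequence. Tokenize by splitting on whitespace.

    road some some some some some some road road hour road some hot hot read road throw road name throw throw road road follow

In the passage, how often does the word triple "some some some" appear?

4

Scanning the 22 overlapping trigram windows for "some some some":
  position 2–4: some some some
  position 3–5: some some some
  position 4–6: some some some
  position 5–7: some some some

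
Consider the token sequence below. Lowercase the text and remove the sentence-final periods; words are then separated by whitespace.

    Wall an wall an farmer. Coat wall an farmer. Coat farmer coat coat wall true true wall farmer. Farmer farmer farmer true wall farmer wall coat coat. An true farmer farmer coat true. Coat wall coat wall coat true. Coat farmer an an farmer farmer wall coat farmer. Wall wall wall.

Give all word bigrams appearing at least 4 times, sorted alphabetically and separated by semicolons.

coat wall; farmer coat; farmer farmer; wall coat

Bigram counts meeting the condition (at least 4 times):
  coat wall: 4
  farmer coat: 4
  farmer farmer: 5
  wall coat: 4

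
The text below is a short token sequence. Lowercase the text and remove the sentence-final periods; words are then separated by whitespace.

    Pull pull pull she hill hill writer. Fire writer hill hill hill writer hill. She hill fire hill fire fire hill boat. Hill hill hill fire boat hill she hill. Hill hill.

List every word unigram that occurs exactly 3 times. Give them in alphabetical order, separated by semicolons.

pull; she; writer

Unigram counts meeting the condition (exactly 3 times):
  pull: 3
  she: 3
  writer: 3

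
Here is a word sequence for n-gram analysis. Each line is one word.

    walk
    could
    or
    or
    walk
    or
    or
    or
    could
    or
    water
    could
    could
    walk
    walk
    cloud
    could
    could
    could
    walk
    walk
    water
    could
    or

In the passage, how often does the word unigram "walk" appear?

6

Scanning the 24 tokens for "walk":
  position 1: walk
  position 5: walk
  position 14: walk
  position 15: walk
  position 20: walk
  position 21: walk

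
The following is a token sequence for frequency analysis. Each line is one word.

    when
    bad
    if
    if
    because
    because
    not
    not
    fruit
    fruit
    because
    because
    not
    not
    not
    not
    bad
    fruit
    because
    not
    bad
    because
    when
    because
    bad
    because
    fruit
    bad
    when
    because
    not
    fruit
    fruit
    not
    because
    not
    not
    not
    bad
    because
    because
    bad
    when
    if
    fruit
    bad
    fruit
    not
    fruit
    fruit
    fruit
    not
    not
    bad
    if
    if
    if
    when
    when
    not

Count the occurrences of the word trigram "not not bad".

Scanning the 58 overlapping trigram windows for "not not bad":
  position 15–17: not not bad
  position 37–39: not not bad
  position 52–54: not not bad

3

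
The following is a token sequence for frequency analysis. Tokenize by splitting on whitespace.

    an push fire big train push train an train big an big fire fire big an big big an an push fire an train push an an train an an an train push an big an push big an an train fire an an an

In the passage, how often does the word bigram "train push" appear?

3

Scanning the 44 overlapping bigram windows for "train push":
  position 5–6: train push
  position 24–25: train push
  position 32–33: train push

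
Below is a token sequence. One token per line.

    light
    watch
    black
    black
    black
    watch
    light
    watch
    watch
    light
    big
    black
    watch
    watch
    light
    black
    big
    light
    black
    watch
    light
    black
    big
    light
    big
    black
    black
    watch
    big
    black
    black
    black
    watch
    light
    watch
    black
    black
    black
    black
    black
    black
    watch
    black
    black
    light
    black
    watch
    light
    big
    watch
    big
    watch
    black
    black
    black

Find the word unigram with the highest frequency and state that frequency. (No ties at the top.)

Unigram frequencies (highest first):
  black: 24
  watch: 14
  light: 10
  big: 7

"black", 24 times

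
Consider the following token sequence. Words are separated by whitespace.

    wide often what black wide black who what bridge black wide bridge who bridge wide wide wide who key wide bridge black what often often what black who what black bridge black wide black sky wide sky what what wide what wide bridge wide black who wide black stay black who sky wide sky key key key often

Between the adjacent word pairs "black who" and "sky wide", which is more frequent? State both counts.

"black who" (4 vs 2)

"black who": 4 occurrences
"sky wide": 2 occurrences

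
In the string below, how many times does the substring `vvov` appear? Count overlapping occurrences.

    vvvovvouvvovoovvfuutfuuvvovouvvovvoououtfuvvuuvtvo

Sliding a length-4 window over the 50 characters (47 positions):
  position 2–5: vvov
  position 9–12: vvov
  position 24–27: vvov
  position 30–33: vvov

4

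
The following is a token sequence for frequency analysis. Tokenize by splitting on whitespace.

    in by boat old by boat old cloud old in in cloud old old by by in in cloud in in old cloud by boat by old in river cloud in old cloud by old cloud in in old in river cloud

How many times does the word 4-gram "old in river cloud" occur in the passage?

Scanning the 39 overlapping 4-gram windows for "old in river cloud":
  position 27–30: old in river cloud
  position 39–42: old in river cloud

2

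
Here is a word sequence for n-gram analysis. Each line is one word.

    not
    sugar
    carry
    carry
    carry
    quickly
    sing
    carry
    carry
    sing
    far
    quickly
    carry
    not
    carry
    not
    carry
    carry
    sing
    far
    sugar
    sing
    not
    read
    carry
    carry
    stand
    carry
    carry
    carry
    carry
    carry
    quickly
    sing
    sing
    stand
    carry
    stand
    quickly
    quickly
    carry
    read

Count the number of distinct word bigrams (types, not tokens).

42 tokens → 41 bigram windows in total.
Repeated bigrams (each contributes count−1 duplicates):
  carry carry: 9
  carry not: 2
  carry quickly: 2
  carry sing: 2
  carry stand: 2
  not carry: 2
  quickly carry: 2
  quickly sing: 2
  … (2 more repeated)
17 duplicate windows → 41 − 17 = 24 distinct.

24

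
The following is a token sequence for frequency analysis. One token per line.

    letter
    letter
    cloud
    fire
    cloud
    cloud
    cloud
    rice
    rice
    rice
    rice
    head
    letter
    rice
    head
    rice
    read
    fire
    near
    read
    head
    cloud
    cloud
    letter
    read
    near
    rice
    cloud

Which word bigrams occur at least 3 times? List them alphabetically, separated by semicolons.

cloud cloud; rice rice

Bigram counts meeting the condition (at least 3 times):
  cloud cloud: 3
  rice rice: 3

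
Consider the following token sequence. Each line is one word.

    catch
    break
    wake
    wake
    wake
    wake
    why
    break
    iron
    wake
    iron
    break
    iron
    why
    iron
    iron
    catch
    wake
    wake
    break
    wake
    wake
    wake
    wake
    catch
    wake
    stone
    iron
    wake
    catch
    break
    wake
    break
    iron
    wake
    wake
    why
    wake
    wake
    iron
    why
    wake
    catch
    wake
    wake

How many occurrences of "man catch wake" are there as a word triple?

0

Scanning the 43 overlapping trigram windows for "man catch wake":
  (none found)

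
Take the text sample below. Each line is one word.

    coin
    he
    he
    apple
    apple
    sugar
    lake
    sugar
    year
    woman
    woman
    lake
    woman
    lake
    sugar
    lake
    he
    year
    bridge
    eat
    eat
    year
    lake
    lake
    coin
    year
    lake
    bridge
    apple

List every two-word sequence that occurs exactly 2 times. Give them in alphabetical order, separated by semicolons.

lake sugar; sugar lake; woman lake; year lake

Bigram counts meeting the condition (exactly 2 times):
  lake sugar: 2
  sugar lake: 2
  woman lake: 2
  year lake: 2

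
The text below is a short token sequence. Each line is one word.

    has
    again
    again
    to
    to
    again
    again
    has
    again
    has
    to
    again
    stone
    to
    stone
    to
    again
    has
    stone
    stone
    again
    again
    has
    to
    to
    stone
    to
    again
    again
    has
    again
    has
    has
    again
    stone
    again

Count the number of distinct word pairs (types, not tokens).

14

36 tokens → 35 bigram windows in total.
Repeated bigrams (each contributes count−1 duplicates):
  again has: 6
  again again: 4
  has again: 4
  to again: 4
  stone to: 3
  again stone: 2
  has to: 2
  stone again: 2
  … (2 more repeated)
21 duplicate windows → 35 − 21 = 14 distinct.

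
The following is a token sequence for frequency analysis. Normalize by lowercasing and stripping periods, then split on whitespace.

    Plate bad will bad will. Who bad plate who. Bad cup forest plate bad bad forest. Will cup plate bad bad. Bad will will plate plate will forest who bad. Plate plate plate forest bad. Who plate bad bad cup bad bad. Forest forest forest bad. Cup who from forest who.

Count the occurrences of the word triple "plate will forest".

Scanning the 49 overlapping trigram windows for "plate will forest":
  position 26–28: plate will forest

1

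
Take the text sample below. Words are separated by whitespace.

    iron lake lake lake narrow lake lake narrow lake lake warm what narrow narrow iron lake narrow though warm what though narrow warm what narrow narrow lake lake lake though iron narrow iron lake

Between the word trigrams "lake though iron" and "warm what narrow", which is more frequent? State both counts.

"warm what narrow" (2 vs 1)

"lake though iron": 1 occurrence
"warm what narrow": 2 occurrences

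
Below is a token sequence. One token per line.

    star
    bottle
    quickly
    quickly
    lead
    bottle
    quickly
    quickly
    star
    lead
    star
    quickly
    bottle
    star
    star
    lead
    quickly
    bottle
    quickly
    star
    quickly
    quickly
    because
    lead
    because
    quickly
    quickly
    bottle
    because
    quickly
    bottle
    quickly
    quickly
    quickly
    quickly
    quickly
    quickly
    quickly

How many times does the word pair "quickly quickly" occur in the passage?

Scanning the 37 overlapping bigram windows for "quickly quickly":
  position 3–4: quickly quickly
  position 7–8: quickly quickly
  position 21–22: quickly quickly
  position 26–27: quickly quickly
  position 32–33: quickly quickly
  position 33–34: quickly quickly
  position 34–35: quickly quickly
  position 35–36: quickly quickly
  position 36–37: quickly quickly
  position 37–38: quickly quickly

10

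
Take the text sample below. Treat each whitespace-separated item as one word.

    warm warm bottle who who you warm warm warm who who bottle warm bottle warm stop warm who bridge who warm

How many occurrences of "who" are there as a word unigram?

6

Scanning the 21 tokens for "who":
  position 4: who
  position 5: who
  position 10: who
  position 11: who
  position 18: who
  position 20: who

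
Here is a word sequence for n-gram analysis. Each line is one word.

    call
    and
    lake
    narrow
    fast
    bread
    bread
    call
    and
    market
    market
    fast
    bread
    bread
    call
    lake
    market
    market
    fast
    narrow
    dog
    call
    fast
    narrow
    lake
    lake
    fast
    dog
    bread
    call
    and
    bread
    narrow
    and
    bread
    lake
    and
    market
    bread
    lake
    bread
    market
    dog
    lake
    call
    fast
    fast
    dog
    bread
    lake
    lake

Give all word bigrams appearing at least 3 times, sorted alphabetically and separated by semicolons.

Bigram counts meeting the condition (at least 3 times):
  bread call: 3
  bread lake: 3
  call and: 3

bread call; bread lake; call and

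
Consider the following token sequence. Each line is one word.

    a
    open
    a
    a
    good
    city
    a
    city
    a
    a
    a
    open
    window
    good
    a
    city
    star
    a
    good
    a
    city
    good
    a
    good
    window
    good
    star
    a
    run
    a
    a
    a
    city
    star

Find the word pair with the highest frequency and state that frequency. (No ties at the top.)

Bigram frequencies (highest first):
  a a: 5
  a city: 4
  a good: 3
  good a: 3
  a open: 2
  city a: 2
  … (11 more, each ≤ 2)

"a a", 5 times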